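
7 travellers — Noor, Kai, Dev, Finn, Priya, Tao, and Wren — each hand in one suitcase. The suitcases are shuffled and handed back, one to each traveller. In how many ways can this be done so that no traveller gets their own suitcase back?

1854

Count assignments avoiding every fixed point. For any j of the 7 travellers fixed to their own suitcase, the other 7−j can be arranged in (7−j)! ways.
By inclusion–exclusion this is Σ_{j=0}^{7} (−1)^j C(7,j)·(7−j)!.
Computing: 5040 − 5040 + 2520 − 840 + 210 − 42 + 7 − 1 = 1854.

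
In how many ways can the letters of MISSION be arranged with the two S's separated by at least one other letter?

900

There are 7!/(2!·2!) = 1260 arrangements of MISSION in total.
Arrangements with the S's together: treat SS as one letter, giving (6)!/(2!) = 360.
Hence 1260 − 360 = 900.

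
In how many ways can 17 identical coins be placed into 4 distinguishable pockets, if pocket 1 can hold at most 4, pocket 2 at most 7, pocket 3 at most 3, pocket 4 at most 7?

Ignoring the caps, the number of non-negative solutions to x_1+…+x_4 = 17 is C(20,3) = 1140.
Subtract solutions that violate a single cap (substitute x_i' = x_i − (cap_i+1)): x_1 ≥ 5 gives C(15,3) = 455; x_2 ≥ 8 gives C(12,3) = 220; x_3 ≥ 4 gives C(16,3) = 560; x_4 ≥ 8 gives C(12,3) = 220. Together 1455.
Add back pairs where two caps are both exceeded: 35 + 165 + 35 + 56 + 4 + 56 = 351.
Subtract triples: 1 + 0 + 1 + 0 = 2.
By inclusion–exclusion the count is 1140 − 1455 + 351 − 2 = 34.

34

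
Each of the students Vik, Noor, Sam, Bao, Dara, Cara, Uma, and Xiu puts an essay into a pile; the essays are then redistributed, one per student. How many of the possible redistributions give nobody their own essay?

14833

This is the derangement count D_8: permutations of 8 items with no fixed point.
By inclusion–exclusion this is Σ_{j=0}^{8} (−1)^j C(8,j)·(8−j)!.
Computing: 40320 − 40320 + 20160 − 6720 + 1680 − 336 + 56 − 8 + 1 = 14833.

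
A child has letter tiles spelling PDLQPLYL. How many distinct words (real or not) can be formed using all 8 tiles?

3360

PDLQPLYL has 8 letters with L appearing 3 times and P appearing twice.
The number of distinct arrangements is 8!/(3!·2!) = 40320/12 = 3360.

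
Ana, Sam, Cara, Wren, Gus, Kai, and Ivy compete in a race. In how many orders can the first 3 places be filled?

210

There are 7 choices for 1st place, 6 for 2nd, and 5 for 3rd.
That gives 7 × 6 × 5 = 210.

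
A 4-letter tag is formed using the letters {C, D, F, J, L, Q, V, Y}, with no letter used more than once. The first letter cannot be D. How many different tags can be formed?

1470

The first letter has 8−1 = 7 choices (anything except D).
The remaining 3 letters are filled from the other 7 symbols without repetition: 7 × 6 × 5 = 210.
Total: 7 × 210 = 1470.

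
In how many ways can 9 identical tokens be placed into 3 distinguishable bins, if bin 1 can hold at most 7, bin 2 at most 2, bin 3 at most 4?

By stars and bars, unrestricted non-negative solutions to x_1+…+x_3 = 9 number C(9+2,2) = 55.
Subtract solutions that violate a single cap (substitute x_i' = x_i − (cap_i+1)): x_1 ≥ 8 gives C(3,2) = 3; x_2 ≥ 3 gives C(8,2) = 28; x_3 ≥ 5 gives C(6,2) = 15. Together 46.
Add back pairs where two caps are both exceeded: 0 + 0 + 3 = 3.
By inclusion–exclusion the count is 55 − 46 + 3 = 12.

12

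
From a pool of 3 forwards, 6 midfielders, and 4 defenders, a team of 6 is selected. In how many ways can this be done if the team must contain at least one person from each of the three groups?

1416

With no constraint there are C(13,6) = 1716 possible selections.
Selections missing a whole group: no forwards → C(10,6) = 210; no midfielders → C(7,6) = 7; no defenders → C(9,6) = 84.
Add back selections omitting two groups (i.e. drawn from a single group): C(3,6) + C(6,6) + C(4,6) = 1.
By inclusion–exclusion: 1716 − 301 + 1 = 1416.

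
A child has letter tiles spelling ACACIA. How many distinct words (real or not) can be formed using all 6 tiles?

The 6 letters of ACACIA have repeats: A appearing 3 times and C appearing twice.
Dividing 6! = 720 by 3!·2! = 12 for the repeated letters gives 60.

60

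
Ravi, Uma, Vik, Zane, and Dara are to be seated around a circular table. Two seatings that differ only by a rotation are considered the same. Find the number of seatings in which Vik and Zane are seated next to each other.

12

Glue Vik and Zane into a block (2 internal orders). Seating 4 units around a circle gives (3)! arrangements.
So 2 × (3)! = 2 × 6 = 12.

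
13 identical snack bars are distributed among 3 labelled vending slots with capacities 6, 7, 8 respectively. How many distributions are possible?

Without the upper bounds there are C(15,2) = 105 ways to split 13 among 3 vending slots.
Subtract solutions that violate a single cap (substitute x_i' = x_i − (cap_i+1)): x_1 ≥ 7 gives C(8,2) = 28; x_2 ≥ 8 gives C(7,2) = 21; x_3 ≥ 9 gives C(6,2) = 15. Together 64.
No two caps can be exceeded simultaneously, so the pair terms are all 0.
By inclusion–exclusion the count is 105 − 64 + 0 = 41.

41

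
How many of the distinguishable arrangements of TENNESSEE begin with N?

With the first slot taken by N, it remains to arrange the other 8 letters (TENESSEE).
Those 8 letters have E appearing 4 times and S appearing twice, giving (8)!/(4!·2!) = 840.

840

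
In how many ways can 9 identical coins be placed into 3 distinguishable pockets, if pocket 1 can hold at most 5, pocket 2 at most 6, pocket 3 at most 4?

24

By stars and bars, unrestricted non-negative solutions to x_1+…+x_3 = 9 number C(9+2,2) = 55.
Subtract solutions that violate a single cap (substitute x_i' = x_i − (cap_i+1)): x_1 ≥ 6 gives C(5,2) = 10; x_2 ≥ 7 gives C(4,2) = 6; x_3 ≥ 5 gives C(6,2) = 15. Together 31.
No two caps can be exceeded simultaneously, so the pair terms are all 0.
By inclusion–exclusion the count is 55 − 31 + 0 = 24.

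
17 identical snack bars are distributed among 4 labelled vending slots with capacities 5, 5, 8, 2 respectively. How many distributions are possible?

19

By stars and bars, unrestricted non-negative solutions to x_1+…+x_4 = 17 number C(17+3,3) = 1140.
Subtract solutions that violate a single cap (substitute x_i' = x_i − (cap_i+1)): x_1 ≥ 6 gives C(14,3) = 364; x_2 ≥ 6 gives C(14,3) = 364; x_3 ≥ 9 gives C(11,3) = 165; x_4 ≥ 3 gives C(17,3) = 680. Together 1573.
Add back pairs where two caps are both exceeded: 56 + 10 + 165 + 10 + 165 + 56 = 462.
Subtract triples: 0 + 10 + 0 + 0 = 10.
By inclusion–exclusion the count is 1140 − 1573 + 462 − 10 = 19.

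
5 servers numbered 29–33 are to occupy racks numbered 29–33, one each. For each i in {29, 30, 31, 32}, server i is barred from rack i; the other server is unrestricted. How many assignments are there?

Let Aᵢ (for 29 ≤ i ≤ 32) be the placements that put server i in its forbidden rack. Any j of these fix j positions, leaving (5−j)! ways to fill the rest, and there are C(4,j) ways to pick which j.
By inclusion–exclusion, the number of valid placements is Σ_{j=0}^{4} (−1)^j C(4,j)·(5−j)!.
Computing: 120 − 96 + 36 − 8 + 1 = 53.

53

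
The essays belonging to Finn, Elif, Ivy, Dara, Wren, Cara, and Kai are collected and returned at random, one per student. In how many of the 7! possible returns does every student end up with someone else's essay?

Count assignments avoiding every fixed point. For any j of the 7 students fixed to their own essay, the other 7−j can be arranged in (7−j)! ways.
By inclusion–exclusion this is Σ_{j=0}^{7} (−1)^j C(7,j)·(7−j)!.
Computing: 5040 − 5040 + 2520 − 840 + 210 − 42 + 7 − 1 = 1854.

1854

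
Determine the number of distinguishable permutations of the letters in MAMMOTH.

840

MAMMOTH has 7 letters with M appearing 3 times.
The number of distinct arrangements is 7!/(3!) = 5040/6 = 840.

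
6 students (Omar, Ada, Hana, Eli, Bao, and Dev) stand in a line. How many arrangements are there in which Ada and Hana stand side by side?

240

Place the 4 others and the Ada-Hana pair as 5 objects in a line; the pair has 2 internal arrangements.
That gives 2 × 5! = 2 × 120 = 240.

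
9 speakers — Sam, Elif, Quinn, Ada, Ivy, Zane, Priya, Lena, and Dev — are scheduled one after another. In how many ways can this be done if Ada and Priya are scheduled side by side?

80640

Place the 7 others and the Ada-Priya pair as 8 objects in a line; the pair has 2 internal arrangements.
That gives 2 × 8! = 2 × 40320 = 80640.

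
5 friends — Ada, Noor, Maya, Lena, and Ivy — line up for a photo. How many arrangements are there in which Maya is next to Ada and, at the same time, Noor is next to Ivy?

Treat {Maya,Ada} as one block (2 orders) and {Noor,Ivy} as another (2 orders).
That leaves 3 units to arrange: 2 × 2 × 3! = 4 × 6 = 24.

24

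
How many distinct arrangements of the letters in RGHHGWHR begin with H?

630

With the first slot taken by H, it remains to arrange the other 7 letters (RGHGWHR).
Those 7 letters have G appearing twice, H appearing twice, and R appearing twice, giving (7)!/(2!·2!·2!) = 630.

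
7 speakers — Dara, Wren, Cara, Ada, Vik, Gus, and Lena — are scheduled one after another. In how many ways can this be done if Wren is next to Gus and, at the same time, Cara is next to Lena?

Treat {Wren,Gus} as one block (2 orders) and {Cara,Lena} as another (2 orders).
That leaves 5 units to arrange: 2 × 2 × 5! = 4 × 120 = 480.

480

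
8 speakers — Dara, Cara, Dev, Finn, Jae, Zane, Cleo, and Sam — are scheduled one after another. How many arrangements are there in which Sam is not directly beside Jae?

Of the 8! = 40320 arrangements, those with Sam and Jae adjacent number 2 × 7! = 10080 (treat the pair as a block with 2 internal orders).
Complementary counting: 40320 − 10080 = 30240.

30240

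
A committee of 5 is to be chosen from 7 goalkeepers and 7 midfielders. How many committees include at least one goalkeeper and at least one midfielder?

With no constraint there are C(14,5) = 2002 possible selections.
Subtract selections that omit an entire group: no goalkeepers → C(7,5) = 21; no midfielders → C(7,5) = 21.
Both groups omitted at once is impossible, so 2002 − 42 = 1960.

1960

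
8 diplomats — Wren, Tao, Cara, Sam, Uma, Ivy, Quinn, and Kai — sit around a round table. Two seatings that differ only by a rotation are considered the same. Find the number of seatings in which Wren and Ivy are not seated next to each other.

3600

Without the restriction there are (7)! = 5040 seatings.
Seatings with Wren beside Ivy: treat them as a block with 2 internal orders, giving 2 × (6)! = 1440.
Subtracting, 5040 − 1440 = 3600.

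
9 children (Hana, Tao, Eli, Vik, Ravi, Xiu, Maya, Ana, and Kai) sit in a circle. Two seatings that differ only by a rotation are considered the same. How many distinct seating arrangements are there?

40320

Seat Hana anywhere (absorbing the rotational symmetry), then permute the other 8: (8)! = 40320.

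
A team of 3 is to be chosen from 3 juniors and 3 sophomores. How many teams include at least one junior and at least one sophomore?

18

With no constraint there are C(6,3) = 20 possible selections.
Selections missing a whole group: no juniors → C(3,3) = 1; no sophomores → C(3,3) = 1.
Both groups omitted at once is impossible, so 20 − 2 = 18.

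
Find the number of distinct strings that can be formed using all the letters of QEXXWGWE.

QEXXWGWE has 8 letters with E appearing twice, W appearing twice, and X appearing twice.
So there are 8! / (2!·2!·2!) = 5040 distinguishable arrangements.

5040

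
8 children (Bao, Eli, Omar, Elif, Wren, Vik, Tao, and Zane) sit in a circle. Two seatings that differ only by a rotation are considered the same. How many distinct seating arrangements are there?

Around a circle, 8 distinct people have 8!/8 = (7)! = 5040 rotationally distinct seatings.

5040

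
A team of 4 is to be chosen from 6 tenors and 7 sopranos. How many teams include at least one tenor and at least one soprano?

With no constraint there are C(13,4) = 715 possible selections.
Subtract selections that omit an entire group: no tenors → C(7,4) = 35; no sopranos → C(6,4) = 15.
Both groups omitted at once is impossible, so 715 − 50 = 665.

665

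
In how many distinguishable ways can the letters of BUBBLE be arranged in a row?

Letter multiplicities in BUBBLE: B×3, E×1, L×1, U×1.
Dividing 6! = 720 by 3! = 6 for the repeated letters gives 120.

120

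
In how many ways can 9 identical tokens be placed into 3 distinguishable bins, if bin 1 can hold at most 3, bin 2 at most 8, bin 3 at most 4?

19

Ignoring the caps, the number of non-negative solutions to x_1+…+x_3 = 9 is C(11,2) = 55.
Subtract solutions that violate a single cap (substitute x_i' = x_i − (cap_i+1)): x_1 ≥ 4 gives C(7,2) = 21; x_2 ≥ 9 gives C(2,2) = 1; x_3 ≥ 5 gives C(6,2) = 15. Together 37.
Add back pairs where two caps are both exceeded: 0 + 1 + 0 = 1.
By inclusion–exclusion the count is 55 − 37 + 1 = 19.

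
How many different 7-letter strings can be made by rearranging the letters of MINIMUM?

420

The 7 letters of MINIMUM have repeats: I appearing twice and M appearing 3 times.
Dividing 7! = 5040 by 3!·2! = 12 for the repeated letters gives 420.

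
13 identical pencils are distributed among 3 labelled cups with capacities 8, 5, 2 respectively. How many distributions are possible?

Ignoring the caps, the number of non-negative solutions to x_1+…+x_3 = 13 is C(15,2) = 105.
Subtract solutions that violate a single cap (substitute x_i' = x_i − (cap_i+1)): x_1 ≥ 9 gives C(6,2) = 15; x_2 ≥ 6 gives C(9,2) = 36; x_3 ≥ 3 gives C(12,2) = 66. Together 117.
Add back pairs where two caps are both exceeded: 0 + 3 + 15 = 18.
By inclusion–exclusion the count is 105 − 117 + 18 = 6.

6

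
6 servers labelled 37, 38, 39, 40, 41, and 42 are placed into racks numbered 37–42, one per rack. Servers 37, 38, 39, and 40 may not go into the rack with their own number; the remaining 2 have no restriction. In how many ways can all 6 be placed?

362

Let Aᵢ (for 37 ≤ i ≤ 40) be the placements that put server i in its forbidden rack. Any j of these fix j positions, leaving (6−j)! ways to fill the rest, and there are C(4,j) ways to pick which j.
By inclusion–exclusion, the number of valid placements is Σ_{j=0}^{4} (−1)^j C(4,j)·(6−j)!.
Computing: 720 − 480 + 144 − 24 + 2 = 362.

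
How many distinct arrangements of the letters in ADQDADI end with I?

60

With the last slot taken by I, it remains to arrange the other 6 letters (ADQDAD).
Those 6 letters have A appearing twice and D appearing 3 times, giving (6)!/(3!·2!) = 60.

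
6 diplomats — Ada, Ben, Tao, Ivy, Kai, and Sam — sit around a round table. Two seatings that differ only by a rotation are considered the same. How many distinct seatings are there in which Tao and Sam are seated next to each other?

48

Treat {Tao, Sam} as one unit (2 internal orders) and seat the resulting 5 units around the table: (4)! circular arrangements.
So 2 × (4)! = 2 × 24 = 48.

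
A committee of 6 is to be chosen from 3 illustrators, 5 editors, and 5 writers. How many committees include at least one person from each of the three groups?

Total 6-person selections from all 13: C(13,6) = 1716.
Selections missing a whole group: no illustrators → C(10,6) = 210; no editors → C(8,6) = 28; no writers → C(8,6) = 28.
Add back selections omitting two groups (i.e. drawn from a single group): C(3,6) + C(5,6) + C(5,6) = 0.
By inclusion–exclusion: 1716 − 266 + 0 = 1450.

1450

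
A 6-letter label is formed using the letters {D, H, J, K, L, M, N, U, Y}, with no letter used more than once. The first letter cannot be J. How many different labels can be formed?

53760

The first letter has 9−1 = 8 choices (anything except J).
The remaining 5 letters are filled from the other 8 symbols without repetition: 8 × 7 × 6 × 5 × 4 = 6720.
Total: 8 × 6720 = 53760.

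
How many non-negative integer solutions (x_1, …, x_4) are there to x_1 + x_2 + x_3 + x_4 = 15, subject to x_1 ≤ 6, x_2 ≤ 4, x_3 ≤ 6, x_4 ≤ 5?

By stars and bars, unrestricted non-negative solutions to x_1+…+x_4 = 15 number C(15+3,3) = 816.
Subtract solutions that violate a single cap (substitute x_i' = x_i − (cap_i+1)): x_1 ≥ 7 gives C(11,3) = 165; x_2 ≥ 5 gives C(13,3) = 286; x_3 ≥ 7 gives C(11,3) = 165; x_4 ≥ 6 gives C(12,3) = 220. Together 836.
Add back pairs where two caps are both exceeded: 20 + 4 + 10 + 20 + 35 + 10 = 99.
By inclusion–exclusion the count is 816 − 836 + 99 = 79.

79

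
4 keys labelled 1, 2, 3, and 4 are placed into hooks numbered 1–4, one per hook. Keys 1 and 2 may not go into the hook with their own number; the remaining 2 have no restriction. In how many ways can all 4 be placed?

Let Aᵢ (for i ∈ {1, 2}) be the placements that put key i in its forbidden hook. Any j of these fix j positions, leaving (4−j)! ways to fill the rest, and there are C(2,j) ways to pick which j.
By inclusion–exclusion, the number of valid placements is Σ_{j=0}^{2} (−1)^j C(2,j)·(4−j)!.
Computing: 24 − 12 + 2 = 14.

14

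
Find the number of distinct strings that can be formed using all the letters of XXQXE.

Letter multiplicities in XXQXE: E×1, Q×1, X×3.
The number of distinct arrangements is 5!/(3!) = 120/6 = 20.

20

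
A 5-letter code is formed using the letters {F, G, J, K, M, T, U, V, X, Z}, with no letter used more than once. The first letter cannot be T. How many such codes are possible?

The first letter has 10−1 = 9 choices (anything except T).
The remaining 4 letters are filled from the other 9 symbols without repetition: 9 × 8 × 7 × 6 = 3024.
Total: 9 × 3024 = 27216.

27216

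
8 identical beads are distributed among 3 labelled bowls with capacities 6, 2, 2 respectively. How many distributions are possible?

Without the upper bounds there are C(10,2) = 45 ways to split 8 among 3 bowls.
Subtract solutions that violate a single cap (substitute x_i' = x_i − (cap_i+1)): x_1 ≥ 7 gives C(3,2) = 3; x_2 ≥ 3 gives C(7,2) = 21; x_3 ≥ 3 gives C(7,2) = 21. Together 45.
Add back pairs where two caps are both exceeded: 0 + 0 + 6 = 6.
By inclusion–exclusion the count is 45 − 45 + 6 = 6.

6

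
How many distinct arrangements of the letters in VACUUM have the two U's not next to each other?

240

Total arrangements of VACUUM: 6!/(2!) = 360.
Arrangements with the U's together: treat UU as one letter, giving (5)! = 120.
Subtracting, 360 − 120 = 240 arrangements keep the U's apart.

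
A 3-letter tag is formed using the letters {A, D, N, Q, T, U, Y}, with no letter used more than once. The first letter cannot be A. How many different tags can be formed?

180

The first letter has 7−1 = 6 choices (anything except A).
The remaining 2 letters are filled from the other 6 symbols without repetition: 6 × 5 = 30.
Total: 6 × 30 = 180.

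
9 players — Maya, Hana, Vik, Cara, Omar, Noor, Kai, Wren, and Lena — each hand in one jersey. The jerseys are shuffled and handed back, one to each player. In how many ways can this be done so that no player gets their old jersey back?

133496

This is the derangement count D_9: permutations of 9 items with no fixed point.
By inclusion–exclusion this is Σ_{j=0}^{9} (−1)^j C(9,j)·(9−j)!.
Computing: 362880 − 362880 + 181440 − 60480 + 15120 − 3024 + 504 − 72 + 9 − 1 = 133496.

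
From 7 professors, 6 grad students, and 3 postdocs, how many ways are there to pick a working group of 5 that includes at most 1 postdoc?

Split by how many postdocs are chosen (0 through 1).
Sum: C(3,0)·C(13,5) + C(3,1)·C(13,4) = 1287 + 2145 = 3432.

3432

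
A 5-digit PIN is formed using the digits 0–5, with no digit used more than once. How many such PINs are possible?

With no repetition, fill the 5 digits in order: 6 choices, then 5, down to 2.
6 × 5 × 4 × 3 × 2 = 720.

720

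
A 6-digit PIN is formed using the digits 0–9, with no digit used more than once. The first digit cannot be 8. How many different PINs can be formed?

The first digit has 10−1 = 9 choices (anything except 8).
The remaining 5 digits are filled from the other 9 symbols without repetition: 9 × 8 × 7 × 6 × 5 = 15120.
Total: 9 × 15120 = 136080.

136080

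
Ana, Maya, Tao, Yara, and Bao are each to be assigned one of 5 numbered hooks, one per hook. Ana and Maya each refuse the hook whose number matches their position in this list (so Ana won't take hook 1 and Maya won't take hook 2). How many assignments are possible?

78

Let Aᵢ (for i ∈ {1, 2}) be the placements that put person i in their forbidden hook. Any j of these fix j positions, leaving (5−j)! ways to fill the rest, and there are C(2,j) ways to pick which j.
By inclusion–exclusion, the number of valid placements is Σ_{j=0}^{2} (−1)^j C(2,j)·(5−j)!.
Computing: 120 − 48 + 6 = 78.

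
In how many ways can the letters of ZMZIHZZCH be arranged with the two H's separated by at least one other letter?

Total arrangements of ZMZIHZZCH: 9!/(4!·2!) = 7560.
If the two H's are adjacent, glue them into one block, leaving 8 items to arrange: (8)!/(4!) = 1680 ways.
Hence 7560 − 1680 = 5880.

5880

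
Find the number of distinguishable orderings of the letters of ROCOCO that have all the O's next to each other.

12

Treat the 3 copies of O as a single block. The multiset to arrange is then {OOO, C, C, R}, 4 items in all.
That gives (4)!/(2!) = 12 arrangements.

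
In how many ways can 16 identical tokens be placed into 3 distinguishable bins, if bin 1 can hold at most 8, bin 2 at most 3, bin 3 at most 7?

Ignoring the caps, the number of non-negative solutions to x_1+…+x_3 = 16 is C(18,2) = 153.
Subtract solutions that violate a single cap (substitute x_i' = x_i − (cap_i+1)): x_1 ≥ 9 gives C(9,2) = 36; x_2 ≥ 4 gives C(14,2) = 91; x_3 ≥ 8 gives C(10,2) = 45. Together 172.
Add back pairs where two caps are both exceeded: 10 + 0 + 15 = 25.
By inclusion–exclusion the count is 153 − 172 + 25 = 6.

6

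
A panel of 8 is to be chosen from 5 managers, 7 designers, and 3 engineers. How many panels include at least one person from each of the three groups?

5894

Total 8-person selections from all 15: C(15,8) = 6435.
Subtract selections that omit an entire group: no managers → C(10,8) = 45; no designers → C(8,8) = 1; no engineers → C(12,8) = 495.
Add back selections omitting two groups (i.e. drawn from a single group): C(5,8) + C(7,8) + C(3,8) = 0.
By inclusion–exclusion: 6435 − 541 + 0 = 5894.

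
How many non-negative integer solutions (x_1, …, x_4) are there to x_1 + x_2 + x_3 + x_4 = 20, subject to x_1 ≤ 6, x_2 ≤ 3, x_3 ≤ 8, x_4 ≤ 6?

By stars and bars, unrestricted non-negative solutions to x_1+…+x_4 = 20 number C(20+3,3) = 1771.
Subtract solutions that violate a single cap (substitute x_i' = x_i − (cap_i+1)): x_1 ≥ 7 gives C(16,3) = 560; x_2 ≥ 4 gives C(19,3) = 969; x_3 ≥ 9 gives C(14,3) = 364; x_4 ≥ 7 gives C(16,3) = 560. Together 2453.
Add back pairs where two caps are both exceeded: 220 + 35 + 84 + 120 + 220 + 35 = 714.
Subtract triples: 1 + 10 + 0 + 1 = 12.
By inclusion–exclusion the count is 1771 − 2453 + 714 − 12 = 20.

20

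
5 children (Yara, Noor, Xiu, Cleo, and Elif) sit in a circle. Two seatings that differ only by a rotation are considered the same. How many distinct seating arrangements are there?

Around a circle, 5 distinct people have 5!/5 = (4)! = 24 rotationally distinct seatings.

24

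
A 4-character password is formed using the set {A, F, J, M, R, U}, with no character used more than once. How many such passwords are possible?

360

Choose and order 4 of the 6 symbols: the first character has 6 options, the next 5, then 4, 3.
6 × 5 × 4 × 3 = 360.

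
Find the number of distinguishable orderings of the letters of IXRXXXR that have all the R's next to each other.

30

Treat the 2 copies of R as a single block. The multiset to arrange is then {RR, I, X, X, X, X}, 6 items in all.
That gives (6)!/(4!) = 30 arrangements.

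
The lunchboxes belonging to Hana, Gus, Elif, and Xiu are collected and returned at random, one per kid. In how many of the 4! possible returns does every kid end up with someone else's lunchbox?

Let Aᵢ be the assignments in which kid i gets their own lunchbox. We want the size of the complement of A₁∪…∪A_4.
By inclusion–exclusion this is Σ_{j=0}^{4} (−1)^j C(4,j)·(4−j)!.
Computing: 24 − 24 + 12 − 4 + 1 = 9.

9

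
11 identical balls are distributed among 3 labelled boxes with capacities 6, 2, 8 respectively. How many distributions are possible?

15

Without the upper bounds there are C(13,2) = 78 ways to split 11 among 3 boxes.
Subtract solutions that violate a single cap (substitute x_i' = x_i − (cap_i+1)): x_1 ≥ 7 gives C(6,2) = 15; x_2 ≥ 3 gives C(10,2) = 45; x_3 ≥ 9 gives C(4,2) = 6. Together 66.
Add back pairs where two caps are both exceeded: 3 + 0 + 0 = 3.
By inclusion–exclusion the count is 78 − 66 + 3 = 15.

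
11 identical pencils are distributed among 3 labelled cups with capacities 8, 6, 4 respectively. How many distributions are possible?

29

By stars and bars, unrestricted non-negative solutions to x_1+…+x_3 = 11 number C(11+2,2) = 78.
Subtract solutions that violate a single cap (substitute x_i' = x_i − (cap_i+1)): x_1 ≥ 9 gives C(4,2) = 6; x_2 ≥ 7 gives C(6,2) = 15; x_3 ≥ 5 gives C(8,2) = 28. Together 49.
No two caps can be exceeded simultaneously, so the pair terms are all 0.
By inclusion–exclusion the count is 78 − 49 + 0 = 29.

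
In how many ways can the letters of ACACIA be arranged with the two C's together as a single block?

20

Treat the 2 copies of C as a single block. The multiset to arrange is then {CC, A, A, A, I}, 5 items in all.
That gives (5)!/(3!) = 20 arrangements.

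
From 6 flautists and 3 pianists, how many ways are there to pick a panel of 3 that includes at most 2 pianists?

Split by how many pianists are chosen (0 through 2).
Sum: C(3,0)·C(6,3) + C(3,1)·C(6,2) + C(3,2)·C(6,1) = 20 + 45 + 18 = 83.

83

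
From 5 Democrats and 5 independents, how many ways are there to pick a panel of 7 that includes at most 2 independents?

Split by how many independents are chosen (0 through 2).
Sum: C(5,0)·C(5,7) + C(5,1)·C(5,6) + C(5,2)·C(5,5) = 0 + 0 + 10 = 10.

10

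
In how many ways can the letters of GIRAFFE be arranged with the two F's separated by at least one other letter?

1800

There are 7!/(2!) = 2520 arrangements of GIRAFFE in total.
If the two F's are adjacent, glue them into one block, leaving 6 items to arrange: (6)! = 720 ways.
Subtracting, 2520 − 720 = 1800 arrangements keep the F's apart.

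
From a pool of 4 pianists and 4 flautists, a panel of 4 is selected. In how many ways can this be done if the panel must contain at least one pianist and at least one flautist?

With no constraint there are C(8,4) = 70 possible selections.
Selections missing a whole group: no pianists → C(4,4) = 1; no flautists → C(4,4) = 1.
Both groups omitted at once is impossible, so 70 − 2 = 68.

68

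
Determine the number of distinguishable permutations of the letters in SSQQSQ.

20

SSQQSQ has 6 letters with Q appearing 3 times and S appearing 3 times.
The number of distinct arrangements is 6!/(3!·3!) = 720/36 = 20.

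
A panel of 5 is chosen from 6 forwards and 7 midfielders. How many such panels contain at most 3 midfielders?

Split by how many midfielders are chosen (0 through 3).
Sum: C(7,0)·C(6,5) + C(7,1)·C(6,4) + C(7,2)·C(6,3) + C(7,3)·C(6,2) = 6 + 105 + 420 + 525 = 1056.

1056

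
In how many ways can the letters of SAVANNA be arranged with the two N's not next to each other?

There are 7!/(3!·2!) = 420 arrangements of SAVANNA in total.
If the two N's are adjacent, glue them into one block, leaving 6 items to arrange: (6)!/(3!) = 120 ways.
Subtracting, 420 − 120 = 300 arrangements keep the N's apart.

300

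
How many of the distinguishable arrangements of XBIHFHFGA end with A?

With the last slot taken by A, it remains to arrange the other 8 letters (XBIHFHFG).
Those 8 letters have F appearing twice and H appearing twice, giving (8)!/(2!·2!) = 10080.

10080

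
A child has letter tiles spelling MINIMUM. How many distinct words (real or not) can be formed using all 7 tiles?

420

MINIMUM has 7 letters with I appearing twice and M appearing 3 times.
So there are 7! / (3!·2!) = 420 distinguishable arrangements.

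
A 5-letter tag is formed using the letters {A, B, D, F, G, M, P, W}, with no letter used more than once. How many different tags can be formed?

6720

With no repetition, fill the 5 letters in order: 8 choices, then 7, down to 4.
8 × 7 × 6 × 5 × 4 = 6720.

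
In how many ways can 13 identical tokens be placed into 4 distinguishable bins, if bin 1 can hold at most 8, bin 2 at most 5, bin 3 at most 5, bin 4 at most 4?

Ignoring the caps, the number of non-negative solutions to x_1+…+x_4 = 13 is C(16,3) = 560.
Subtract solutions that violate a single cap (substitute x_i' = x_i − (cap_i+1)): x_1 ≥ 9 gives C(7,3) = 35; x_2 ≥ 6 gives C(10,3) = 120; x_3 ≥ 6 gives C(10,3) = 120; x_4 ≥ 5 gives C(11,3) = 165. Together 440.
Add back pairs where two caps are both exceeded: 0 + 0 + 0 + 4 + 10 + 10 = 24.
By inclusion–exclusion the count is 560 − 440 + 24 = 144.

144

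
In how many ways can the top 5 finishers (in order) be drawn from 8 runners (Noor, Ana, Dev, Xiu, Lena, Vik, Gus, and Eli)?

6720

There are 8 choices for 1st place, 7 for 2nd, and so on down to 4 for position 5.
That gives 8 × 7 × 6 × 5 × 4 = 6720.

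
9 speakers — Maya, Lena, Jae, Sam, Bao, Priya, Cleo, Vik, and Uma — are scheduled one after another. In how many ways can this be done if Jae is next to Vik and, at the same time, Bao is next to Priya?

20160

Treat {Jae,Vik} as one block (2 orders) and {Bao,Priya} as another (2 orders).
That leaves 7 units to arrange: 2 × 2 × 7! = 4 × 5040 = 20160.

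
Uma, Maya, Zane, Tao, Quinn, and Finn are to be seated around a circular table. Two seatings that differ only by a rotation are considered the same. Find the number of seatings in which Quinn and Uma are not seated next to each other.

72

All circular seatings of 6 people number (5)! = 120.
Seatings with Quinn beside Uma: treat them as a block with 2 internal orders, giving 2 × (4)! = 48.
Subtracting, 120 − 48 = 72.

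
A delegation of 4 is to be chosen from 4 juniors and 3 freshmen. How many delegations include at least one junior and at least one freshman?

34

Unrestricted: C(7,4) = 35 ways to pick any 4 of the 7.
Selections missing a whole group: no juniors → C(3,4) = 0; no freshmen → C(4,4) = 1.
Both groups omitted at once is impossible, so 35 − 1 = 34.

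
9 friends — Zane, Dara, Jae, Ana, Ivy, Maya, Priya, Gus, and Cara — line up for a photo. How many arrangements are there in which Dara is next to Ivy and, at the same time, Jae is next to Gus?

20160

Treat {Dara,Ivy} as one block (2 orders) and {Jae,Gus} as another (2 orders).
That leaves 7 units to arrange: 2 × 2 × 7! = 4 × 5040 = 20160.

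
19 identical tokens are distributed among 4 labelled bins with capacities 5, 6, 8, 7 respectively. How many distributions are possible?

115

Ignoring the caps, the number of non-negative solutions to x_1+…+x_4 = 19 is C(22,3) = 1540.
Subtract solutions that violate a single cap (substitute x_i' = x_i − (cap_i+1)): x_1 ≥ 6 gives C(16,3) = 560; x_2 ≥ 7 gives C(15,3) = 455; x_3 ≥ 9 gives C(13,3) = 286; x_4 ≥ 8 gives C(14,3) = 364. Together 1665.
Add back pairs where two caps are both exceeded: 84 + 35 + 56 + 20 + 35 + 10 = 240.
By inclusion–exclusion the count is 1540 − 1665 + 240 = 115.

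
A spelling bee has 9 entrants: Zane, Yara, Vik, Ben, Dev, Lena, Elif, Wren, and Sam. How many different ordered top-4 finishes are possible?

3024

This is an ordered selection of 4 from 9: P(9,4).
That gives 9 × 8 × 7 × 6 = 3024.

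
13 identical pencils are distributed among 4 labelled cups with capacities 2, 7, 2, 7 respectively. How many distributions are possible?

Without the upper bounds there are C(16,3) = 560 ways to split 13 among 4 cups.
Subtract solutions that violate a single cap (substitute x_i' = x_i − (cap_i+1)): x_1 ≥ 3 gives C(13,3) = 286; x_2 ≥ 8 gives C(8,3) = 56; x_3 ≥ 3 gives C(13,3) = 286; x_4 ≥ 8 gives C(8,3) = 56. Together 684.
Add back pairs where two caps are both exceeded: 10 + 120 + 10 + 10 + 0 + 10 = 160.
By inclusion–exclusion the count is 560 − 684 + 160 = 36.

36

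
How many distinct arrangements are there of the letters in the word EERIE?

Letter multiplicities in EERIE: E×3, I×1, R×1.
Dividing 5! = 120 by 3! = 6 for the repeated letters gives 20.

20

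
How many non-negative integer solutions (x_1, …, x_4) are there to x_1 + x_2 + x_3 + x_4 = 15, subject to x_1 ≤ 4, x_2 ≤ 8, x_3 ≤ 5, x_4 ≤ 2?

31

Ignoring the caps, the number of non-negative solutions to x_1+…+x_4 = 15 is C(18,3) = 816.
Subtract solutions that violate a single cap (substitute x_i' = x_i − (cap_i+1)): x_1 ≥ 5 gives C(13,3) = 286; x_2 ≥ 9 gives C(9,3) = 84; x_3 ≥ 6 gives C(12,3) = 220; x_4 ≥ 3 gives C(15,3) = 455. Together 1045.
Add back pairs where two caps are both exceeded: 4 + 35 + 120 + 1 + 20 + 84 = 264.
Subtract triples: 0 + 0 + 4 + 0 = 4.
By inclusion–exclusion the count is 816 − 1045 + 264 − 4 = 31.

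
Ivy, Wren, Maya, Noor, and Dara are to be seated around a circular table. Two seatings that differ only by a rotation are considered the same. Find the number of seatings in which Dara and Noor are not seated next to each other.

All circular seatings of 5 people number (4)! = 24.
Seatings with Dara beside Noor: treat them as a block with 2 internal orders, giving 2 × (3)! = 12.
Subtracting, 24 − 12 = 12.

12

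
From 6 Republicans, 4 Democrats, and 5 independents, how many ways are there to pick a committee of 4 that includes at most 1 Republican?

630

Split by how many Republicans are chosen (0 through 1).
Sum: C(6,0)·C(9,4) + C(6,1)·C(9,3) = 126 + 504 = 630.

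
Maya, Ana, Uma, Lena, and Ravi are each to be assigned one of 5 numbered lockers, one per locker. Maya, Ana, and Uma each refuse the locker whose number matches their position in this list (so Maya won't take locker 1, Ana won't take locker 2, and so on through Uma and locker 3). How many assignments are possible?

Let Aᵢ (for i ∈ {1, 2, 3}) be the placements that put person i in their forbidden locker. Any j of these fix j positions, leaving (5−j)! ways to fill the rest, and there are C(3,j) ways to pick which j.
By inclusion–exclusion, the number of valid placements is Σ_{j=0}^{3} (−1)^j C(3,j)·(5−j)!.
Computing: 120 − 72 + 18 − 2 = 64.

64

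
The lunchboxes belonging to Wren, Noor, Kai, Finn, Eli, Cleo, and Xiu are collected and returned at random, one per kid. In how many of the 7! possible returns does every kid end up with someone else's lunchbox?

1854

Let Aᵢ be the assignments in which kid i gets their own lunchbox. We want the size of the complement of A₁∪…∪A_7.
By inclusion–exclusion this is Σ_{j=0}^{7} (−1)^j C(7,j)·(7−j)!.
Computing: 5040 − 5040 + 2520 − 840 + 210 − 42 + 7 − 1 = 1854.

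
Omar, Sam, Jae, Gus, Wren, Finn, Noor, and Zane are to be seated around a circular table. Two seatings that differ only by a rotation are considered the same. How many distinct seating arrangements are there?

5040

Seat Omar anywhere (absorbing the rotational symmetry), then permute the other 7: (7)! = 5040.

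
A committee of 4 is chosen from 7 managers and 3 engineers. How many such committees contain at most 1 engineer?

Split by how many engineers are chosen (0 through 1).
Sum: C(3,0)·C(7,4) + C(3,1)·C(7,3) = 35 + 105 = 140.

140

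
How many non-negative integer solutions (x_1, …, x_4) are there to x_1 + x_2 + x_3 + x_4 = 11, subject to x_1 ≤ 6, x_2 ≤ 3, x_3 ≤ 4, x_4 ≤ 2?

By stars and bars, unrestricted non-negative solutions to x_1+…+x_4 = 11 number C(11+3,3) = 364.
Subtract solutions that violate a single cap (substitute x_i' = x_i − (cap_i+1)): x_1 ≥ 7 gives C(7,3) = 35; x_2 ≥ 4 gives C(10,3) = 120; x_3 ≥ 5 gives C(9,3) = 84; x_4 ≥ 3 gives C(11,3) = 165. Together 404.
Add back pairs where two caps are both exceeded: 1 + 0 + 4 + 10 + 35 + 20 = 70.
By inclusion–exclusion the count is 364 − 404 + 70 = 30.

30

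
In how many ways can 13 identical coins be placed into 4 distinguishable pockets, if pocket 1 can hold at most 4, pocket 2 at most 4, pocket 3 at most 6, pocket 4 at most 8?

139

Ignoring the caps, the number of non-negative solutions to x_1+…+x_4 = 13 is C(16,3) = 560.
Subtract solutions that violate a single cap (substitute x_i' = x_i − (cap_i+1)): x_1 ≥ 5 gives C(11,3) = 165; x_2 ≥ 5 gives C(11,3) = 165; x_3 ≥ 7 gives C(9,3) = 84; x_4 ≥ 9 gives C(7,3) = 35. Together 449.
Add back pairs where two caps are both exceeded: 20 + 4 + 0 + 4 + 0 + 0 = 28.
By inclusion–exclusion the count is 560 − 449 + 28 = 139.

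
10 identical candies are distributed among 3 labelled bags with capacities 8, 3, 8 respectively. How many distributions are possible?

32

By stars and bars, unrestricted non-negative solutions to x_1+…+x_3 = 10 number C(10+2,2) = 66.
Subtract solutions that violate a single cap (substitute x_i' = x_i − (cap_i+1)): x_1 ≥ 9 gives C(3,2) = 3; x_2 ≥ 4 gives C(8,2) = 28; x_3 ≥ 9 gives C(3,2) = 3. Together 34.
No two caps can be exceeded simultaneously, so the pair terms are all 0.
By inclusion–exclusion the count is 66 − 34 + 0 = 32.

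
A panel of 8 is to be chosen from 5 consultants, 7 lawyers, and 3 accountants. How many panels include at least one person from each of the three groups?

5894

Total 8-person selections from all 15: C(15,8) = 6435.
Selections missing a whole group: no consultants → C(10,8) = 45; no lawyers → C(8,8) = 1; no accountants → C(12,8) = 495.
Add back selections omitting two groups (i.e. drawn from a single group): C(5,8) + C(7,8) + C(3,8) = 0.
By inclusion–exclusion: 6435 − 541 + 0 = 5894.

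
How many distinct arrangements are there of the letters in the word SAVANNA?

420

The 7 letters of SAVANNA have repeats: A appearing 3 times and N appearing twice.
Dividing 7! = 5040 by 3!·2! = 12 for the repeated letters gives 420.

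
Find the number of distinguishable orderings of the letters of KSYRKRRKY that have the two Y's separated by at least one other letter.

3920

There are 9!/(3!·3!·2!) = 5040 arrangements of KSYRKRRKY in total.
Arrangements with the Y's together: treat YY as one letter, giving (8)!/(3!·3!) = 1120.
Subtracting, 5040 − 1120 = 3920 arrangements keep the Y's apart.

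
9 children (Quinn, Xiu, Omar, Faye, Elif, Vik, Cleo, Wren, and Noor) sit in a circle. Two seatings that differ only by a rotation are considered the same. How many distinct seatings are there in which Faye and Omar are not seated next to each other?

30240

All circular seatings of 9 people number (8)! = 40320.
Those with Faye next to Omar: fuse the pair into one unit and seat 8 units around a circle — 2·(7)! = 10080.
Subtracting, 40320 − 10080 = 30240.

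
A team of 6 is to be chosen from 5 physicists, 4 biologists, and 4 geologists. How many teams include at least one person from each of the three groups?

1520

Total 6-person selections from all 13: C(13,6) = 1716.
Selections missing a whole group: no physicists → C(8,6) = 28; no biologists → C(9,6) = 84; no geologists → C(9,6) = 84.
Add back selections omitting two groups (i.e. drawn from a single group): C(5,6) + C(4,6) + C(4,6) = 0.
By inclusion–exclusion: 1716 − 196 + 0 = 1520.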